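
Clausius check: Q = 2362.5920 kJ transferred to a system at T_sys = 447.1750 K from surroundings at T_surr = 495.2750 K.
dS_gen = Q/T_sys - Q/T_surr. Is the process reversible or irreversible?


dS_sys = 2362.5920/447.1750 = 5.2834 kJ/K
dS_surr = -2362.5920/495.2750 = -4.7703 kJ/K
dS_gen = 5.2834 - 4.7703 = 0.5131 kJ/K (irreversible)

dS_gen = 0.5131 kJ/K, irreversible


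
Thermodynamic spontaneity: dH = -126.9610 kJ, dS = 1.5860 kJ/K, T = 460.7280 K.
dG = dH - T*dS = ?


T*dS = 460.7280 * 1.5860 = 730.7146 kJ
dG = -126.9610 - 730.7146 = -857.6756 kJ (spontaneous)

dG = -857.6756 kJ, spontaneous


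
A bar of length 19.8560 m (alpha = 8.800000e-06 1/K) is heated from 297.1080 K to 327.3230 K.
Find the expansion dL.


dT = 30.2150 K
dL = 8.800000e-06 * 19.8560 * 30.2150 = 0.005280 m
L_final = 19.861280 m

dL = 0.005280 m


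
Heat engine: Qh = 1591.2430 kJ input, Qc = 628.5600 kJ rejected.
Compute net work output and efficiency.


W = 1591.2430 - 628.5600 = 962.6830 kJ
eta = 962.6830 / 1591.2430 = 0.6050 = 60.4988%

W = 962.6830 kJ, eta = 60.4988%


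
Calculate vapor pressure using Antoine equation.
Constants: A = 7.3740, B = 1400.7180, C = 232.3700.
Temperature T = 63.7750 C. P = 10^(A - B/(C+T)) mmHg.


C+T = 296.1450
B/(C+T) = 4.7298
log10(P) = 7.3740 - 4.7298 = 2.6442
P = 10^2.6442 = 440.7188 mmHg

440.7188 mmHg


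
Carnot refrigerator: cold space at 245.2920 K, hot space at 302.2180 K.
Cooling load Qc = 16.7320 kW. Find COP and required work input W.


COP = 245.2920 / 56.9260 = 4.3090
W = 16.7320 / 4.3090 = 3.8831 kW

COP = 4.3090, W = 3.8831 kW


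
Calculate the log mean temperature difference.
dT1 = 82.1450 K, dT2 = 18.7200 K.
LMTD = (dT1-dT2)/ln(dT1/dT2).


dT1/dT2 = 4.3881
ln(dT1/dT2) = 1.4789
LMTD = 63.4250 / 1.4789 = 42.8868 K

42.8868 K


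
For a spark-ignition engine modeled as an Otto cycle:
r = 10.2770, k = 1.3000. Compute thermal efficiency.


r^(k-1) = 2.0117
eta = 1 - 1/2.0117 = 0.5029 = 50.2904%

50.2904%


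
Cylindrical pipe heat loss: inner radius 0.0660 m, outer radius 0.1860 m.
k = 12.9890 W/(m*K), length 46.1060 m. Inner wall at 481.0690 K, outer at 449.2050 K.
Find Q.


dT = 31.8640 K
ln(ro/ri) = 1.0361
Q = 2*pi*12.9890*46.1060*31.8640 / 1.0361 = 115721.7607 W

115721.7607 W


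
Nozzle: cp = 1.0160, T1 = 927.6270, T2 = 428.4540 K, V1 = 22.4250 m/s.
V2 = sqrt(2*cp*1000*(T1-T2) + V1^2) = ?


dT = 499.1730 K
2*cp*1000*dT = 1014319.5360
V1^2 = 502.8806
V2 = sqrt(1014822.4166) = 1007.3839 m/s

1007.3839 m/s


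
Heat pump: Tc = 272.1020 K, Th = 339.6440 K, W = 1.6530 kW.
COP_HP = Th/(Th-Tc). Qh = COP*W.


COP = 339.6440 / 67.5420 = 5.0286
Qh = 5.0286 * 1.6530 = 8.3123 kW

COP = 5.0286, Qh = 8.3123 kW


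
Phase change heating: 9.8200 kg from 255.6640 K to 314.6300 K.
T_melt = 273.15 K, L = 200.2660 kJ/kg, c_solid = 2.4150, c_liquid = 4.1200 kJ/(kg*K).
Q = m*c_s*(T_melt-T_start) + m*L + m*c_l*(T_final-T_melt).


Q1 (sensible, solid) = 9.8200 * 2.4150 * 17.4860 = 414.6857 kJ
Q2 (latent) = 9.8200 * 200.2660 = 1966.6121 kJ
Q3 (sensible, liquid) = 9.8200 * 4.1200 * 41.4800 = 1678.2144 kJ
Q_total = 4059.5123 kJ

4059.5123 kJ


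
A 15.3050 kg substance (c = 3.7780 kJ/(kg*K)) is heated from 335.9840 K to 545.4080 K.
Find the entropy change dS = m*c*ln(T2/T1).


T2/T1 = 1.6233
ln(T2/T1) = 0.4845
dS = 15.3050 * 3.7780 * 0.4845 = 28.0132 kJ/K

28.0132 kJ/K


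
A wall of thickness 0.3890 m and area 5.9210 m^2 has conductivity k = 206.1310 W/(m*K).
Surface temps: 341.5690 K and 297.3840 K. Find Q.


dT = 44.1850 K
Q = 206.1310 * 5.9210 * 44.1850 / 0.3890 = 138632.0449 W

138632.0449 W


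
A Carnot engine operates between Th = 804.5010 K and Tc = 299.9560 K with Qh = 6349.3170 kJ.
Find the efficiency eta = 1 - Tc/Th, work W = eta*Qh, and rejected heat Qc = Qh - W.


eta = 1 - 299.9560/804.5010 = 0.6272
W = 0.6272 * 6349.3170 = 3981.9915 kJ
Qc = 6349.3170 - 3981.9915 = 2367.3255 kJ

eta = 62.7153%, W = 3981.9915 kJ, Qc = 2367.3255 kJ


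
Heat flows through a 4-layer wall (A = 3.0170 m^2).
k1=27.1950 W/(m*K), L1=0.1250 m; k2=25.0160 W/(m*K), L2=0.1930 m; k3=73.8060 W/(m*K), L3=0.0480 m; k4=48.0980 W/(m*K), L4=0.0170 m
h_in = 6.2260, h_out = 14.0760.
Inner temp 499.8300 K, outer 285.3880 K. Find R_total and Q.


R_conv_in = 1/(6.2260*3.0170) = 0.0532
R_1 = 0.1250/(27.1950*3.0170) = 0.0015
R_2 = 0.1930/(25.0160*3.0170) = 0.0026
R_3 = 0.0480/(73.8060*3.0170) = 0.0002
R_4 = 0.0170/(48.0980*3.0170) = 0.0001
R_conv_out = 1/(14.0760*3.0170) = 0.0235
R_total = 0.0812 K/W
Q = 214.4420 / 0.0812 = 2640.9698 W

R_total = 0.0812 K/W, Q = 2640.9698 W


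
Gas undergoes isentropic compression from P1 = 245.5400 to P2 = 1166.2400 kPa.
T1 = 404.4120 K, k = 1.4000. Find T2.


(k-1)/k = 0.2857
(P2/P1)^exp = 1.5607
T2 = 404.4120 * 1.5607 = 631.1856 K

631.1856 K


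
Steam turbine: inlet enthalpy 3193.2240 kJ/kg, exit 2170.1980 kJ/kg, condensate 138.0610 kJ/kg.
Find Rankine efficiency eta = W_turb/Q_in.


W = 1023.0260 kJ/kg
Q_in = 3055.1630 kJ/kg
eta = 0.3349 = 33.4852%

eta = 33.4852%


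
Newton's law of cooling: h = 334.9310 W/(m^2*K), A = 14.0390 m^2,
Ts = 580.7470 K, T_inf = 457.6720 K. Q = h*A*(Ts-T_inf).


dT = 123.0750 K
Q = 334.9310 * 14.0390 * 123.0750 = 578710.5032 W

578710.5032 W


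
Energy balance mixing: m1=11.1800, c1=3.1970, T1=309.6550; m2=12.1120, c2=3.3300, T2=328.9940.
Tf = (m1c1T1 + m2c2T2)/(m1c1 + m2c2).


num = 24337.1333
den = 76.0754
Tf = 319.9080 K

319.9080 K


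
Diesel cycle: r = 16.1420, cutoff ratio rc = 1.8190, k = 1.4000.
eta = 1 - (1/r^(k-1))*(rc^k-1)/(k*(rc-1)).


r^(k-1) = 3.0422
rc^k = 2.3108
eta = 0.6242 = 62.4208%

62.4208%


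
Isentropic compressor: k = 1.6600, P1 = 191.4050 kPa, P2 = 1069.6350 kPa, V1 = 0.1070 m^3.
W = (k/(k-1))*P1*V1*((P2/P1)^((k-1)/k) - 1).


(k-1)/k = 0.3976
(P2/P1)^exp = 1.9820
W = 2.5152 * 191.4050 * 0.1070 * (1.9820 - 1) = 50.5860 kJ

50.5860 kJ


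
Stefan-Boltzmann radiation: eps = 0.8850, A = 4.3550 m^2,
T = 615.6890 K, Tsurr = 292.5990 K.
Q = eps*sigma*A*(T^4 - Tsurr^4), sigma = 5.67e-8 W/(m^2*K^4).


T^4 = 1.4370e+11
Tsurr^4 = 7.3298e+09
Q = 0.8850 * 5.67e-8 * 4.3550 * 1.3637e+11 = 29800.4084 W

29800.4084 W


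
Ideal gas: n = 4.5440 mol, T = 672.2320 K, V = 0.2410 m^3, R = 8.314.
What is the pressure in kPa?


P = nRT/V = 4.5440 * 8.314 * 672.2320 / 0.2410
= 25396.1290 / 0.2410 = 105378.1288 Pa = 105.3781 kPa

105.3781 kPa


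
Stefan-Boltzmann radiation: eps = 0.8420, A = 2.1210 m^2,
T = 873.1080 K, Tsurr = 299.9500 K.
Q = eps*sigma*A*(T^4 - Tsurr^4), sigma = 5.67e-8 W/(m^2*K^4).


T^4 = 5.8113e+11
Tsurr^4 = 8.0946e+09
Q = 0.8420 * 5.67e-8 * 2.1210 * 5.7303e+11 = 58025.0902 W

58025.0902 W


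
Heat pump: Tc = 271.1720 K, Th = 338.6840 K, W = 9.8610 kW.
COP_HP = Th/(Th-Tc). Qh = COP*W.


COP = 338.6840 / 67.5120 = 5.0166
Qh = 5.0166 * 9.8610 = 49.4692 kW

COP = 5.0166, Qh = 49.4692 kW


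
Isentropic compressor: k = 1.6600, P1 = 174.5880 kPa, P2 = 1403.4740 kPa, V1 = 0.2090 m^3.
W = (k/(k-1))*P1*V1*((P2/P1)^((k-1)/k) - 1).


(k-1)/k = 0.3976
(P2/P1)^exp = 2.2903
W = 2.5152 * 174.5880 * 0.2090 * (2.2903 - 1) = 118.4186 kJ

118.4186 kJ


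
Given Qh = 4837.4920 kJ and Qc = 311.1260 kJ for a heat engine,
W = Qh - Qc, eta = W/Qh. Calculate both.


W = 4837.4920 - 311.1260 = 4526.3660 kJ
eta = 4526.3660 / 4837.4920 = 0.9357 = 93.5684%

W = 4526.3660 kJ, eta = 93.5684%


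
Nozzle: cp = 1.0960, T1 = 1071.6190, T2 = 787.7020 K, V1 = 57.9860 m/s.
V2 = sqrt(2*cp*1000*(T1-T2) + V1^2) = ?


dT = 283.9170 K
2*cp*1000*dT = 622346.0640
V1^2 = 3362.3762
V2 = sqrt(625708.4402) = 791.0173 m/s

791.0173 m/s


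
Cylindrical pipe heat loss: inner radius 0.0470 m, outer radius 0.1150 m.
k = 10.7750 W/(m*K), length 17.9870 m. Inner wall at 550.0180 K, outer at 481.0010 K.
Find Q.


dT = 69.0170 K
ln(ro/ri) = 0.8948
Q = 2*pi*10.7750*17.9870*69.0170 / 0.8948 = 93927.6581 W

93927.6581 W


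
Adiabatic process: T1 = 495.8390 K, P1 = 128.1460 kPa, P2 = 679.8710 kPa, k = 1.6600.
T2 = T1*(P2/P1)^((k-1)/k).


(k-1)/k = 0.3976
(P2/P1)^exp = 1.9415
T2 = 495.8390 * 1.9415 = 962.6822 K

962.6822 K


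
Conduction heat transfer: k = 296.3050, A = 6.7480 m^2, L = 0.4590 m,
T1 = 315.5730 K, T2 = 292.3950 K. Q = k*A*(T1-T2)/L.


dT = 23.1780 K
Q = 296.3050 * 6.7480 * 23.1780 / 0.4590 = 100966.5059 W

100966.5059 W


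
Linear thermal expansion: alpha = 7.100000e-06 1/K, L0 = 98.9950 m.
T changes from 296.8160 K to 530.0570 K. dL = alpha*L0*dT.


dT = 233.2410 K
dL = 7.100000e-06 * 98.9950 * 233.2410 = 0.163937 m
L_final = 99.158937 m

dL = 0.163937 m


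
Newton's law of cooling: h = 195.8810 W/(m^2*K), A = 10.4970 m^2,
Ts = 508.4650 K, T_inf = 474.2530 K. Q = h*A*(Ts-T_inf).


dT = 34.2120 K
Q = 195.8810 * 10.4970 * 34.2120 = 70345.4437 W

70345.4437 W


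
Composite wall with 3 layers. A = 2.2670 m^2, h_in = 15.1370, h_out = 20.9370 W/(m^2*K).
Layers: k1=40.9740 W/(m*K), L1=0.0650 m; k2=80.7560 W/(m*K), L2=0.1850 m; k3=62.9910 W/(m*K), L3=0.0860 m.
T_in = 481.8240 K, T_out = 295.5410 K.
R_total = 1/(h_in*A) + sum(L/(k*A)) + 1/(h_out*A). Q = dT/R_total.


R_conv_in = 1/(15.1370*2.2670) = 0.0291
R_1 = 0.0650/(40.9740*2.2670) = 0.0007
R_2 = 0.1850/(80.7560*2.2670) = 0.0010
R_3 = 0.0860/(62.9910*2.2670) = 0.0006
R_conv_out = 1/(20.9370*2.2670) = 0.0211
R_total = 0.0525 K/W
Q = 186.2830 / 0.0525 = 3546.7391 W

R_total = 0.0525 K/W, Q = 3546.7391 W


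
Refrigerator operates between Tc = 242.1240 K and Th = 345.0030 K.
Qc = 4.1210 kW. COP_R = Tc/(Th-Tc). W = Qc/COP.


COP = 242.1240 / 102.8790 = 2.3535
W = 4.1210 / 2.3535 = 1.7510 kW

COP = 2.3535, W = 1.7510 kW


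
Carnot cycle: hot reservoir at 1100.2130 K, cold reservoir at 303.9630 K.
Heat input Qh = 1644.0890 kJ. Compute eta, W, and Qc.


eta = 1 - 303.9630/1100.2130 = 0.7237
W = 0.7237 * 1644.0890 = 1189.8658 kJ
Qc = 1644.0890 - 1189.8658 = 454.2232 kJ

eta = 72.3723%, W = 1189.8658 kJ, Qc = 454.2232 kJ


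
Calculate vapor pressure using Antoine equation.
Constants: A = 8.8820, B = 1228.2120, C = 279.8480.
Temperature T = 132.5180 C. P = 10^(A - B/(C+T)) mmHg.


C+T = 412.3660
B/(C+T) = 2.9785
log10(P) = 8.8820 - 2.9785 = 5.9035
P = 10^5.9035 = 800845.6451 mmHg

800845.6451 mmHg


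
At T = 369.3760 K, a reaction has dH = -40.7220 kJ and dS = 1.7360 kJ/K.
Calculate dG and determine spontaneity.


T*dS = 369.3760 * 1.7360 = 641.2367 kJ
dG = -40.7220 - 641.2367 = -681.9587 kJ (spontaneous)

dG = -681.9587 kJ, spontaneous


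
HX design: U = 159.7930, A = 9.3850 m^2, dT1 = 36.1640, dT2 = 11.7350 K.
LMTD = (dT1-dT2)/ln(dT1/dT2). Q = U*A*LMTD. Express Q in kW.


LMTD = 21.7052 K
Q = 159.7930 * 9.3850 * 21.7052 = 32550.4296 W = 32.5504 kW

32.5504 kW


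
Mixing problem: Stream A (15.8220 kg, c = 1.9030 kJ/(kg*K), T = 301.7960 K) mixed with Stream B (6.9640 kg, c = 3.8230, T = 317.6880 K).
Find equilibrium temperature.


num = 17544.7818
den = 56.7326
Tf = 309.2538 K

309.2538 K


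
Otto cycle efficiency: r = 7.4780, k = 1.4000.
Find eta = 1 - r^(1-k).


r^(k-1) = 2.2362
eta = 1 - 1/2.2362 = 0.5528 = 55.2816%

55.2816%


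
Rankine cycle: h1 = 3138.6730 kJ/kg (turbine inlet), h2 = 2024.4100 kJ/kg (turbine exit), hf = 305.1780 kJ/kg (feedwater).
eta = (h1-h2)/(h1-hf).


W = 1114.2630 kJ/kg
Q_in = 2833.4950 kJ/kg
eta = 0.3932 = 39.3247%

eta = 39.3247%


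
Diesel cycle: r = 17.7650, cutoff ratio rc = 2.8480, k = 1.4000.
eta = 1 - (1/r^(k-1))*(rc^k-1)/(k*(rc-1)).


r^(k-1) = 3.1610
rc^k = 4.3287
eta = 0.5930 = 59.2979%

59.2979%


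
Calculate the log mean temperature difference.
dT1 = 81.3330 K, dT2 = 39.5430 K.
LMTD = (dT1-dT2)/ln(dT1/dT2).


dT1/dT2 = 2.0568
ln(dT1/dT2) = 0.7212
LMTD = 41.7900 / 0.7212 = 57.9481 K

57.9481 K


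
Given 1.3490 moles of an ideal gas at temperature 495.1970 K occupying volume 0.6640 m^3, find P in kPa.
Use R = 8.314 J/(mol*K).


P = nRT/V = 1.3490 * 8.314 * 495.1970 / 0.6640
= 5553.9245 / 0.6640 = 8364.3442 Pa = 8.3643 kPa

8.3643 kPa


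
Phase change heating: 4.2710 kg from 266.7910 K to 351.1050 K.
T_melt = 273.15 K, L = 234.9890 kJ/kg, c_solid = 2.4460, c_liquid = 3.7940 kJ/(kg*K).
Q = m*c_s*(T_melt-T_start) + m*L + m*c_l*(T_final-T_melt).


Q1 (sensible, solid) = 4.2710 * 2.4460 * 6.3590 = 66.4316 kJ
Q2 (latent) = 4.2710 * 234.9890 = 1003.6380 kJ
Q3 (sensible, liquid) = 4.2710 * 3.7940 * 77.9550 = 1263.1964 kJ
Q_total = 2333.2660 kJ

2333.2660 kJ


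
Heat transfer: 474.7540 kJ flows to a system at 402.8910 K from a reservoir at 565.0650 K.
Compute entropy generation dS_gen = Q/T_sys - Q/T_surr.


dS_sys = 474.7540/402.8910 = 1.1784 kJ/K
dS_surr = -474.7540/565.0650 = -0.8402 kJ/K
dS_gen = 1.1784 - 0.8402 = 0.3382 kJ/K (irreversible)

dS_gen = 0.3382 kJ/K, irreversible


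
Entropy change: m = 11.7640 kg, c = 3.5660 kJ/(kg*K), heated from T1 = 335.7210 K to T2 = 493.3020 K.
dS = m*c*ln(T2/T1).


T2/T1 = 1.4694
ln(T2/T1) = 0.3848
dS = 11.7640 * 3.5660 * 0.3848 = 16.1442 kJ/K

16.1442 kJ/K


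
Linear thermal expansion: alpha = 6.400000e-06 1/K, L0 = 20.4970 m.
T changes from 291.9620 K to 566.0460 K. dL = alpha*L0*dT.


dT = 274.0840 K
dL = 6.400000e-06 * 20.4970 * 274.0840 = 0.035955 m
L_final = 20.532955 m

dL = 0.035955 m


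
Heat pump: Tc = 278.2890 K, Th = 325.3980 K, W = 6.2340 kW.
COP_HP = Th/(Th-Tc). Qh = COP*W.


COP = 325.3980 / 47.1090 = 6.9073
Qh = 6.9073 * 6.2340 = 43.0604 kW

COP = 6.9073, Qh = 43.0604 kW


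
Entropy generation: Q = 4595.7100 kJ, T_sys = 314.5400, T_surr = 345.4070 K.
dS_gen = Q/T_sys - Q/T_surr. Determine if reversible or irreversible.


dS_sys = 4595.7100/314.5400 = 14.6109 kJ/K
dS_surr = -4595.7100/345.4070 = -13.3052 kJ/K
dS_gen = 14.6109 - 13.3052 = 1.3057 kJ/K (irreversible)

dS_gen = 1.3057 kJ/K, irreversible


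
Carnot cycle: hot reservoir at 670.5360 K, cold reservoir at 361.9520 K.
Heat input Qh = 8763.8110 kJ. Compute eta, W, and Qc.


eta = 1 - 361.9520/670.5360 = 0.4602
W = 0.4602 * 8763.8110 = 4033.1494 kJ
Qc = 8763.8110 - 4033.1494 = 4730.6616 kJ

eta = 46.0205%, W = 4033.1494 kJ, Qc = 4730.6616 kJ


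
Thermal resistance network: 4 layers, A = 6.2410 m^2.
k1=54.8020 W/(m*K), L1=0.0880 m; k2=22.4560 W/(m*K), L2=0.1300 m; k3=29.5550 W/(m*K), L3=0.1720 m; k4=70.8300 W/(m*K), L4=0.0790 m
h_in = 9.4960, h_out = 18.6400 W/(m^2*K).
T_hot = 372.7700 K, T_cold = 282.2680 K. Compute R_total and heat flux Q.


R_conv_in = 1/(9.4960*6.2410) = 0.0169
R_1 = 0.0880/(54.8020*6.2410) = 0.0003
R_2 = 0.1300/(22.4560*6.2410) = 0.0009
R_3 = 0.1720/(29.5550*6.2410) = 0.0009
R_4 = 0.0790/(70.8300*6.2410) = 0.0002
R_conv_out = 1/(18.6400*6.2410) = 0.0086
R_total = 0.0278 K/W
Q = 90.5020 / 0.0278 = 3259.4945 W

R_total = 0.0278 K/W, Q = 3259.4945 W


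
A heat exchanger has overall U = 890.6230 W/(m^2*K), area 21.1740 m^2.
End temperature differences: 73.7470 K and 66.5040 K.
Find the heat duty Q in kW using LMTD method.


LMTD = 70.0631 K
Q = 890.6230 * 21.1740 * 70.0631 = 1321253.8003 W = 1321.2538 kW

1321.2538 kW


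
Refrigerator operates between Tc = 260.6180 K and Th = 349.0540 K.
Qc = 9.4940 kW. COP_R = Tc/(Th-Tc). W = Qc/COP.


COP = 260.6180 / 88.4360 = 2.9470
W = 9.4940 / 2.9470 = 3.2216 kW

COP = 2.9470, W = 3.2216 kW


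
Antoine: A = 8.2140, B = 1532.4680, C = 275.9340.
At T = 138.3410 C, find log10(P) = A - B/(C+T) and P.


C+T = 414.2750
B/(C+T) = 3.6992
log10(P) = 8.2140 - 3.6992 = 4.5148
P = 10^4.5148 = 32722.2865 mmHg

32722.2865 mmHg


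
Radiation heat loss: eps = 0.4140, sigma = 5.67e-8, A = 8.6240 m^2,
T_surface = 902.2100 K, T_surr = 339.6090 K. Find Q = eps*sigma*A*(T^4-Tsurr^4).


T^4 = 6.6257e+11
Tsurr^4 = 1.3302e+10
Q = 0.4140 * 5.67e-8 * 8.6240 * 6.4927e+11 = 131436.1723 W

131436.1723 W


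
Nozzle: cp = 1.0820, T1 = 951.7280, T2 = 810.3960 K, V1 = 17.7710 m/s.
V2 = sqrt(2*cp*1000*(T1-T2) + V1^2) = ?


dT = 141.3320 K
2*cp*1000*dT = 305842.4480
V1^2 = 315.8084
V2 = sqrt(306158.2564) = 553.3157 m/s

553.3157 m/s


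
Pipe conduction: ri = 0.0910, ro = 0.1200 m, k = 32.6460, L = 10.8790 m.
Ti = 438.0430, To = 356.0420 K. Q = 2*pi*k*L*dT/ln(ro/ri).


dT = 82.0010 K
ln(ro/ri) = 0.2766
Q = 2*pi*32.6460*10.8790*82.0010 / 0.2766 = 661477.6616 W

661477.6616 W


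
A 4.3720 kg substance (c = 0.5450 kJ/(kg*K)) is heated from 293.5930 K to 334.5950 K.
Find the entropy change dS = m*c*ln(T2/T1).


T2/T1 = 1.1397
ln(T2/T1) = 0.1307
dS = 4.3720 * 0.5450 * 0.1307 = 0.3115 kJ/K

0.3115 kJ/K


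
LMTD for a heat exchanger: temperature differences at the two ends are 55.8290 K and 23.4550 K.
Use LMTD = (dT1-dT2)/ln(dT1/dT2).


dT1/dT2 = 2.3803
ln(dT1/dT2) = 0.8672
LMTD = 32.3740 / 0.8672 = 37.3312 K

37.3312 K


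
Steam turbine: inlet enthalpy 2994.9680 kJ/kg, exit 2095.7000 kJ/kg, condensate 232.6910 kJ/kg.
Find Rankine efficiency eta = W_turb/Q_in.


W = 899.2680 kJ/kg
Q_in = 2762.2770 kJ/kg
eta = 0.3256 = 32.5553%

eta = 32.5553%


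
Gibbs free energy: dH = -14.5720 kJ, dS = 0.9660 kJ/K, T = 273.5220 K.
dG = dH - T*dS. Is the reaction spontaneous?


T*dS = 273.5220 * 0.9660 = 264.2223 kJ
dG = -14.5720 - 264.2223 = -278.7943 kJ (spontaneous)

dG = -278.7943 kJ, spontaneous


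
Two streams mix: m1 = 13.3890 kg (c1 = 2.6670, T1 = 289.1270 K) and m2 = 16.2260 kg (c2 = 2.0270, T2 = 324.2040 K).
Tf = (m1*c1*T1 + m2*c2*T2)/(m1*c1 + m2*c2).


num = 20987.3834
den = 68.5986
Tf = 305.9449 K

305.9449 K


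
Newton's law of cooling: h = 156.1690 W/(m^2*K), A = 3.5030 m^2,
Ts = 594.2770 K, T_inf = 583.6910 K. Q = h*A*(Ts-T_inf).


dT = 10.5860 K
Q = 156.1690 * 3.5030 * 10.5860 = 5791.1772 W

5791.1772 W


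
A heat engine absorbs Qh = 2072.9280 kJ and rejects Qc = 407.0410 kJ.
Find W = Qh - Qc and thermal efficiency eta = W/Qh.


W = 2072.9280 - 407.0410 = 1665.8870 kJ
eta = 1665.8870 / 2072.9280 = 0.8036 = 80.3640%

W = 1665.8870 kJ, eta = 80.3640%


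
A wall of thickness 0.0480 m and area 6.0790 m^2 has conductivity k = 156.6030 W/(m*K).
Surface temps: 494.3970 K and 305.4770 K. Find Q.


dT = 188.9200 K
Q = 156.6030 * 6.0790 * 188.9200 / 0.0480 = 3746872.5463 W

3746872.5463 W


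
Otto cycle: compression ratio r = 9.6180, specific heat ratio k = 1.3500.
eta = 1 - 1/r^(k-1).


r^(k-1) = 2.2084
eta = 1 - 1/2.2084 = 0.5472 = 54.7185%

54.7185%


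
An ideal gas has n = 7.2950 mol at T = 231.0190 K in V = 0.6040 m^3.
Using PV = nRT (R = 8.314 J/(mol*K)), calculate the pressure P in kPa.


P = nRT/V = 7.2950 * 8.314 * 231.0190 / 0.6040
= 14011.4479 / 0.6040 = 23197.7614 Pa = 23.1978 kPa

23.1978 kPa


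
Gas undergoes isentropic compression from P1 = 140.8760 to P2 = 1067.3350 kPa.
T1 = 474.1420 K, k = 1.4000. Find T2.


(k-1)/k = 0.2857
(P2/P1)^exp = 1.7835
T2 = 474.1420 * 1.7835 = 845.6366 K

845.6366 K


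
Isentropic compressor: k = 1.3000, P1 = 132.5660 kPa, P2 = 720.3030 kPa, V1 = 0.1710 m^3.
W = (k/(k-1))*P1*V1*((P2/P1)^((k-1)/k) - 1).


(k-1)/k = 0.2308
(P2/P1)^exp = 1.4779
W = 4.3333 * 132.5660 * 0.1710 * (1.4779 - 1) = 46.9413 kJ

46.9413 kJ


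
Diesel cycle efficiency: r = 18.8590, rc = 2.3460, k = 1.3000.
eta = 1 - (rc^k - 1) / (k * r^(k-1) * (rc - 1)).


r^(k-1) = 2.4135
rc^k = 3.0299
eta = 0.5194 = 51.9351%

51.9351%


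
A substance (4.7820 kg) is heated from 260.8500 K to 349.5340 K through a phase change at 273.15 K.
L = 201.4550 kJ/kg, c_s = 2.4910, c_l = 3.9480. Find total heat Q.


Q1 (sensible, solid) = 4.7820 * 2.4910 * 12.3000 = 146.5171 kJ
Q2 (latent) = 4.7820 * 201.4550 = 963.3578 kJ
Q3 (sensible, liquid) = 4.7820 * 3.9480 * 76.3840 = 1442.0792 kJ
Q_total = 2551.9541 kJ

2551.9541 kJ


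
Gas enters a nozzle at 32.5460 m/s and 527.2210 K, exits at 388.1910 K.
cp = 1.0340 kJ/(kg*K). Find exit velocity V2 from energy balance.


dT = 139.0300 K
2*cp*1000*dT = 287514.0400
V1^2 = 1059.2421
V2 = sqrt(288573.2821) = 537.1902 m/s

537.1902 m/s


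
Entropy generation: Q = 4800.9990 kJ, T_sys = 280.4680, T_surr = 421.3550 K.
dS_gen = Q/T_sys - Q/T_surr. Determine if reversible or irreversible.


dS_sys = 4800.9990/280.4680 = 17.1178 kJ/K
dS_surr = -4800.9990/421.3550 = -11.3942 kJ/K
dS_gen = 17.1178 - 11.3942 = 5.7236 kJ/K (irreversible)

dS_gen = 5.7236 kJ/K, irreversible


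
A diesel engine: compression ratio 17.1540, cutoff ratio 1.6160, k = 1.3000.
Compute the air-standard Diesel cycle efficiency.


r^(k-1) = 2.3459
rc^k = 1.8663
eta = 0.5389 = 53.8876%

53.8876%


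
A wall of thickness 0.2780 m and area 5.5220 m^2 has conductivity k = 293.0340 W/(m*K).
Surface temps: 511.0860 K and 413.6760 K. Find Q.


dT = 97.4100 K
Q = 293.0340 * 5.5220 * 97.4100 / 0.2780 = 566987.0805 W

566987.0805 W


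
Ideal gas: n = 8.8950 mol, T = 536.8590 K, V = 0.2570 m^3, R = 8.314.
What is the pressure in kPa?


P = nRT/V = 8.8950 * 8.314 * 536.8590 / 0.2570
= 39702.3497 / 0.2570 = 154483.8511 Pa = 154.4839 kPa

154.4839 kPa


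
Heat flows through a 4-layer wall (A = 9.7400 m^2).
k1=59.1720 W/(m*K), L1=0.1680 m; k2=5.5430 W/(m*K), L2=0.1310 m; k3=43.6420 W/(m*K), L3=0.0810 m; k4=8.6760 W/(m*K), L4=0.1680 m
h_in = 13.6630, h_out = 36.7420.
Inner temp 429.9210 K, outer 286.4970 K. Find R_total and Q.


R_conv_in = 1/(13.6630*9.7400) = 0.0075
R_1 = 0.1680/(59.1720*9.7400) = 0.0003
R_2 = 0.1310/(5.5430*9.7400) = 0.0024
R_3 = 0.0810/(43.6420*9.7400) = 0.0002
R_4 = 0.1680/(8.6760*9.7400) = 0.0020
R_conv_out = 1/(36.7420*9.7400) = 0.0028
R_total = 0.0152 K/W
Q = 143.4240 / 0.0152 = 9432.5056 W

R_total = 0.0152 K/W, Q = 9432.5056 W


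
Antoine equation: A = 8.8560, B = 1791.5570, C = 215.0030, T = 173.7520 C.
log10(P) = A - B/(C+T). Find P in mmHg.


C+T = 388.7550
B/(C+T) = 4.6084
log10(P) = 8.8560 - 4.6084 = 4.2476
P = 10^4.2476 = 17682.8605 mmHg

17682.8605 mmHg


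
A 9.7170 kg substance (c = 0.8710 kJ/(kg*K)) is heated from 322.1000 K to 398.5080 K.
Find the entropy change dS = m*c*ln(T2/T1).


T2/T1 = 1.2372
ln(T2/T1) = 0.2129
dS = 9.7170 * 0.8710 * 0.2129 = 1.8016 kJ/K

1.8016 kJ/K


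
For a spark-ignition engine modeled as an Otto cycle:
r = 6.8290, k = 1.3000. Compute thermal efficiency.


r^(k-1) = 1.7795
eta = 1 - 1/1.7795 = 0.4381 = 43.8056%

43.8056%


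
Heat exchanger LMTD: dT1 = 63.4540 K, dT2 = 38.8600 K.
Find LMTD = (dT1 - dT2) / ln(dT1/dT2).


dT1/dT2 = 1.6329
ln(dT1/dT2) = 0.4903
LMTD = 24.5940 / 0.4903 = 50.1560 K

50.1560 K


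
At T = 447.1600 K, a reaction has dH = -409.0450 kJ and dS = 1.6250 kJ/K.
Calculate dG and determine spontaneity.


T*dS = 447.1600 * 1.6250 = 726.6350 kJ
dG = -409.0450 - 726.6350 = -1135.6800 kJ (spontaneous)

dG = -1135.6800 kJ, spontaneous


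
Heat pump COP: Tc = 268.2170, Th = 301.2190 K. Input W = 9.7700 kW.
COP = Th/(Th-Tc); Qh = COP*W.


COP = 301.2190 / 33.0020 = 9.1273
Qh = 9.1273 * 9.7700 = 89.1737 kW

COP = 9.1273, Qh = 89.1737 kW


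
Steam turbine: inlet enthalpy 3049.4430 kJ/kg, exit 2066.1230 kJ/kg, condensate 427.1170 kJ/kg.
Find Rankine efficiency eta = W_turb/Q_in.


W = 983.3200 kJ/kg
Q_in = 2622.3260 kJ/kg
eta = 0.3750 = 37.4980%

eta = 37.4980%


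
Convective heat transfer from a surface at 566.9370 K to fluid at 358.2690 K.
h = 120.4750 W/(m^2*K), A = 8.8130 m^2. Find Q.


dT = 208.6680 K
Q = 120.4750 * 8.8130 * 208.6680 = 221552.4508 W

221552.4508 W


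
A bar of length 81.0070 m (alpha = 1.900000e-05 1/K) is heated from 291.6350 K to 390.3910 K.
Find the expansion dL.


dT = 98.7560 K
dL = 1.900000e-05 * 81.0070 * 98.7560 = 0.151999 m
L_final = 81.158999 m

dL = 0.151999 m


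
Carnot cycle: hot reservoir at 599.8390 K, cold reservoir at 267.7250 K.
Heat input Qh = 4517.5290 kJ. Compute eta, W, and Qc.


eta = 1 - 267.7250/599.8390 = 0.5537
W = 0.5537 * 4517.5290 = 2501.2289 kJ
Qc = 4517.5290 - 2501.2289 = 2016.3001 kJ

eta = 55.3672%, W = 2501.2289 kJ, Qc = 2016.3001 kJ


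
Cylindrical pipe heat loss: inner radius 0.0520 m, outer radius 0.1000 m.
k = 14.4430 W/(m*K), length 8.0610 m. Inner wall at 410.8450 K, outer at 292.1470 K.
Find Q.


dT = 118.6980 K
ln(ro/ri) = 0.6539
Q = 2*pi*14.4430*8.0610*118.6980 / 0.6539 = 132782.4527 W

132782.4527 W


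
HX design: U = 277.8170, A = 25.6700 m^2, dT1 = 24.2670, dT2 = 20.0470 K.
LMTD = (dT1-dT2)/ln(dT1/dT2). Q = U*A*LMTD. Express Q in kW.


LMTD = 22.0899 K
Q = 277.8170 * 25.6700 * 22.0899 = 157535.2089 W = 157.5352 kW

157.5352 kW


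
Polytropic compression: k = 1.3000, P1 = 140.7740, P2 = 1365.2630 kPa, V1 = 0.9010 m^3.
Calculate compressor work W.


(k-1)/k = 0.2308
(P2/P1)^exp = 1.6893
W = 4.3333 * 140.7740 * 0.9010 * (1.6893 - 1) = 378.8415 kJ

378.8415 kJ


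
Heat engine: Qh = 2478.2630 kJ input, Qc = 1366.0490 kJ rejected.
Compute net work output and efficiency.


W = 2478.2630 - 1366.0490 = 1112.2140 kJ
eta = 1112.2140 / 2478.2630 = 0.4488 = 44.8788%

W = 1112.2140 kJ, eta = 44.8788%


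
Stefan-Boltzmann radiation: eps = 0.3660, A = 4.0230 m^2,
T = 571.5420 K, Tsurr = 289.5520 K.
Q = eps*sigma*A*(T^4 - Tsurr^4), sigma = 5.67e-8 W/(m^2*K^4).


T^4 = 1.0671e+11
Tsurr^4 = 7.0292e+09
Q = 0.3660 * 5.67e-8 * 4.0230 * 9.9678e+10 = 8321.7040 W

8321.7040 W


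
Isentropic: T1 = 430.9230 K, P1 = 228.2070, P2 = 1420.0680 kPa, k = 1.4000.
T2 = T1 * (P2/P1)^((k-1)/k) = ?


(k-1)/k = 0.2857
(P2/P1)^exp = 1.6860
T2 = 430.9230 * 1.6860 = 726.5260 K

726.5260 K


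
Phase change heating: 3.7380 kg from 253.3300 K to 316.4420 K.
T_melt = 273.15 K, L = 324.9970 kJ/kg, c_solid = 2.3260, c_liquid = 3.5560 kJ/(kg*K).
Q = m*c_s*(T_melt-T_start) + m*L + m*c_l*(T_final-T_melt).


Q1 (sensible, solid) = 3.7380 * 2.3260 * 19.8200 = 172.3267 kJ
Q2 (latent) = 3.7380 * 324.9970 = 1214.8388 kJ
Q3 (sensible, liquid) = 3.7380 * 3.5560 * 43.2920 = 575.4515 kJ
Q_total = 1962.6170 kJ

1962.6170 kJ


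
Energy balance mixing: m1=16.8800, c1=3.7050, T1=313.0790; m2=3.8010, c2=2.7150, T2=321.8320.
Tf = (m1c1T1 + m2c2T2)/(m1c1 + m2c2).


num = 22901.3004
den = 72.8601
Tf = 314.3188 K

314.3188 K


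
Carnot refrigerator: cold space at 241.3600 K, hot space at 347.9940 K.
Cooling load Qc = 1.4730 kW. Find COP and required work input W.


COP = 241.3600 / 106.6340 = 2.2634
W = 1.4730 / 2.2634 = 0.6508 kW

COP = 2.2634, W = 0.6508 kW


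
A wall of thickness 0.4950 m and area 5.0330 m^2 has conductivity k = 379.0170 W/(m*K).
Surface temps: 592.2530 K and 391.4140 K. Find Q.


dT = 200.8390 K
Q = 379.0170 * 5.0330 * 200.8390 / 0.4950 = 773977.7421 W

773977.7421 W


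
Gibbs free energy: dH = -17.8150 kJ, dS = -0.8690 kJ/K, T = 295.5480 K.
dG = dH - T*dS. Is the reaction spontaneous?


T*dS = 295.5480 * -0.8690 = -256.8312 kJ
dG = -17.8150 + 256.8312 = 239.0162 kJ (non-spontaneous)

dG = 239.0162 kJ, non-spontaneous


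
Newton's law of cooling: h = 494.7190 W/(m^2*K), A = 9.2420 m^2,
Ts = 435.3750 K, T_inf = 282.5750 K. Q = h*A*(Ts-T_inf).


dT = 152.8000 K
Q = 494.7190 * 9.2420 * 152.8000 = 698631.0901 W

698631.0901 W


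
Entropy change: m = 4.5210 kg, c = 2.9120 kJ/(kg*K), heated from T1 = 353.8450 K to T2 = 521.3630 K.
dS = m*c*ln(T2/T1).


T2/T1 = 1.4734
ln(T2/T1) = 0.3876
dS = 4.5210 * 2.9120 * 0.3876 = 5.1026 kJ/K

5.1026 kJ/K


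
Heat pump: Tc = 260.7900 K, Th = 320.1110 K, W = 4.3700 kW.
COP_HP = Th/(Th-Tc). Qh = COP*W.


COP = 320.1110 / 59.3210 = 5.3963
Qh = 5.3963 * 4.3700 = 23.5816 kW

COP = 5.3963, Qh = 23.5816 kW


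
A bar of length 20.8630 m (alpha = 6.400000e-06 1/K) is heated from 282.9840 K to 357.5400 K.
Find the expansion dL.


dT = 74.5560 K
dL = 6.400000e-06 * 20.8630 * 74.5560 = 0.009955 m
L_final = 20.872955 m

dL = 0.009955 m


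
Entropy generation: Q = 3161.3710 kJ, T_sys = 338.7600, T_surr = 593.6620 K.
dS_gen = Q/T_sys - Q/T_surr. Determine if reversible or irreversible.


dS_sys = 3161.3710/338.7600 = 9.3322 kJ/K
dS_surr = -3161.3710/593.6620 = -5.3252 kJ/K
dS_gen = 9.3322 - 5.3252 = 4.0070 kJ/K (irreversible)

dS_gen = 4.0070 kJ/K, irreversible


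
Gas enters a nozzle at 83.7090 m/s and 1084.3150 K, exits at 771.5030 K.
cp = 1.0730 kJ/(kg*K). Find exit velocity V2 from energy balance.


dT = 312.8120 K
2*cp*1000*dT = 671294.5520
V1^2 = 7007.1967
V2 = sqrt(678301.7487) = 823.5908 m/s

823.5908 m/s


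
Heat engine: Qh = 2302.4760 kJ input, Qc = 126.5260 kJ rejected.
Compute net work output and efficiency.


W = 2302.4760 - 126.5260 = 2175.9500 kJ
eta = 2175.9500 / 2302.4760 = 0.9450 = 94.5048%

W = 2175.9500 kJ, eta = 94.5048%


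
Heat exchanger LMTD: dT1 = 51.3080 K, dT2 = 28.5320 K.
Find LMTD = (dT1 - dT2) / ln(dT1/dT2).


dT1/dT2 = 1.7983
ln(dT1/dT2) = 0.5868
LMTD = 22.7760 / 0.5868 = 38.8126 K

38.8126 K


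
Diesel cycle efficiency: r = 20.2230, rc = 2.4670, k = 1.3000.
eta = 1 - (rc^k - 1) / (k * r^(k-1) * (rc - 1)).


r^(k-1) = 2.4646
rc^k = 3.2346
eta = 0.5246 = 52.4586%

52.4586%


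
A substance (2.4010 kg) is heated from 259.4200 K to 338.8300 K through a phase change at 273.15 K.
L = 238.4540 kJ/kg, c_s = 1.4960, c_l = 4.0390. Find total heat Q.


Q1 (sensible, solid) = 2.4010 * 1.4960 * 13.7300 = 49.3167 kJ
Q2 (latent) = 2.4010 * 238.4540 = 572.5281 kJ
Q3 (sensible, liquid) = 2.4010 * 4.0390 * 65.6800 = 636.9409 kJ
Q_total = 1258.7857 kJ

1258.7857 kJ


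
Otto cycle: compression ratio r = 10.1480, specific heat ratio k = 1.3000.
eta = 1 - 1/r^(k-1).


r^(k-1) = 2.0041
eta = 1 - 1/2.0041 = 0.5010 = 50.1017%

50.1017%


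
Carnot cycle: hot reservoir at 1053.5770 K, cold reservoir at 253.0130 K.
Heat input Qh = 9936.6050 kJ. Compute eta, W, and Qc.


eta = 1 - 253.0130/1053.5770 = 0.7599
W = 0.7599 * 9936.6050 = 7550.3625 kJ
Qc = 9936.6050 - 7550.3625 = 2386.2425 kJ

eta = 75.9853%, W = 7550.3625 kJ, Qc = 2386.2425 kJ


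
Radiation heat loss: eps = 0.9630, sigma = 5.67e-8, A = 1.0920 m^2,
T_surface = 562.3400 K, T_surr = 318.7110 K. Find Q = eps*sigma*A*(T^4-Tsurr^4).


T^4 = 9.9999e+10
Tsurr^4 = 1.0318e+10
Q = 0.9630 * 5.67e-8 * 1.0920 * 8.9681e+10 = 5347.2876 W

5347.2876 W


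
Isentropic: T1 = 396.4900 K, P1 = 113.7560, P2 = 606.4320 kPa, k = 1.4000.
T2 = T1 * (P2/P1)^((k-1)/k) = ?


(k-1)/k = 0.2857
(P2/P1)^exp = 1.6131
T2 = 396.4900 * 1.6131 = 639.5752 K

639.5752 K


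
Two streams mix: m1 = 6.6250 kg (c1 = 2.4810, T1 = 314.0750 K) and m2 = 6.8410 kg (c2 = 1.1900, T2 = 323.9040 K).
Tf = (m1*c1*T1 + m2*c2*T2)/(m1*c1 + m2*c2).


num = 7799.1674
den = 24.5774
Tf = 317.3307 K

317.3307 K


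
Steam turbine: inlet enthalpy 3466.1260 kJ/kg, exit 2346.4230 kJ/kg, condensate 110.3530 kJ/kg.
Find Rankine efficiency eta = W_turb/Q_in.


W = 1119.7030 kJ/kg
Q_in = 3355.7730 kJ/kg
eta = 0.3337 = 33.3665%

eta = 33.3665%


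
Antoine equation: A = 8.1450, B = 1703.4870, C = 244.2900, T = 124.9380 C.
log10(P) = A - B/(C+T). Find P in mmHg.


C+T = 369.2280
B/(C+T) = 4.6136
log10(P) = 8.1450 - 4.6136 = 3.5314
P = 10^3.5314 = 3399.0282 mmHg

3399.0282 mmHg


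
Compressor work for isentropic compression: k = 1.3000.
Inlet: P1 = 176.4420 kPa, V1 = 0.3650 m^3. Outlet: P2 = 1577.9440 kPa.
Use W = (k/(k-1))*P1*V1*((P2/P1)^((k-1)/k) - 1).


(k-1)/k = 0.2308
(P2/P1)^exp = 1.6580
W = 4.3333 * 176.4420 * 0.3650 * (1.6580 - 1) = 183.6190 kJ

183.6190 kJ


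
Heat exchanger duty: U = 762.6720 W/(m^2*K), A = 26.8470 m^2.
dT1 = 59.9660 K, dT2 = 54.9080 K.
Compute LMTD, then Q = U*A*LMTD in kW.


LMTD = 57.3999 K
Q = 762.6720 * 26.8470 * 57.3999 = 1175288.3180 W = 1175.2883 kW

1175.2883 kW


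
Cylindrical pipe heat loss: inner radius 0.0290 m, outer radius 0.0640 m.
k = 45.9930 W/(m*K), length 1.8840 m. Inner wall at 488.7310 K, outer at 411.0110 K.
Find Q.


dT = 77.7200 K
ln(ro/ri) = 0.7916
Q = 2*pi*45.9930*1.8840*77.7200 / 0.7916 = 53454.7749 W

53454.7749 W


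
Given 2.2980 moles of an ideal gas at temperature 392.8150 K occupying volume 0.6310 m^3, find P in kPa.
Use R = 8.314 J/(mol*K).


P = nRT/V = 2.2980 * 8.314 * 392.8150 / 0.6310
= 7504.9553 / 0.6310 = 11893.7484 Pa = 11.8937 kPa

11.8937 kPa


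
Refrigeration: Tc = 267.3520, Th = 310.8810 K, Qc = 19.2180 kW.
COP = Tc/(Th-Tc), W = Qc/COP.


COP = 267.3520 / 43.5290 = 6.1419
W = 19.2180 / 6.1419 = 3.1290 kW

COP = 6.1419, W = 3.1290 kW


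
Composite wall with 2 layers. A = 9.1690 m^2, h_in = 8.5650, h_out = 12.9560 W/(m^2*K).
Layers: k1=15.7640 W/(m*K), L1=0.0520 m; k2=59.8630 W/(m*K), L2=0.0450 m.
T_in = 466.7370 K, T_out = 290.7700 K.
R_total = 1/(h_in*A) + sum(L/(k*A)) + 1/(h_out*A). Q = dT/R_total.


R_conv_in = 1/(8.5650*9.1690) = 0.0127
R_1 = 0.0520/(15.7640*9.1690) = 0.0004
R_2 = 0.0450/(59.8630*9.1690) = 8.1985e-05
R_conv_out = 1/(12.9560*9.1690) = 0.0084
R_total = 0.0216 K/W
Q = 175.9670 / 0.0216 = 8149.1501 W

R_total = 0.0216 K/W, Q = 8149.1501 W


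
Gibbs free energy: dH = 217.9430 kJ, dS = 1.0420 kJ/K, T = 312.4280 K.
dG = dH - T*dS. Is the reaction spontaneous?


T*dS = 312.4280 * 1.0420 = 325.5500 kJ
dG = 217.9430 - 325.5500 = -107.6070 kJ (spontaneous)

dG = -107.6070 kJ, spontaneous


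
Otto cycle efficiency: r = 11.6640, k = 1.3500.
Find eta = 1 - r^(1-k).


r^(k-1) = 2.3626
eta = 1 - 1/2.3626 = 0.5767 = 57.6744%

57.6744%


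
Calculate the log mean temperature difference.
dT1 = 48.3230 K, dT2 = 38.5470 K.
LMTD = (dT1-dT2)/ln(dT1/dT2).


dT1/dT2 = 1.2536
ln(dT1/dT2) = 0.2260
LMTD = 9.7760 / 0.2260 = 43.2510 K

43.2510 K


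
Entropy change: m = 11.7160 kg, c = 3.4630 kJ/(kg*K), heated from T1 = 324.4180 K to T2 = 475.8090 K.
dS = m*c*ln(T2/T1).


T2/T1 = 1.4667
ln(T2/T1) = 0.3830
dS = 11.7160 * 3.4630 * 0.3830 = 15.5386 kJ/K

15.5386 kJ/K


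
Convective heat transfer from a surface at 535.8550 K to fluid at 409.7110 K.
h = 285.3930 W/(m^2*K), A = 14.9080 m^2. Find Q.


dT = 126.1440 K
Q = 285.3930 * 14.9080 * 126.1440 = 536697.1623 W

536697.1623 W


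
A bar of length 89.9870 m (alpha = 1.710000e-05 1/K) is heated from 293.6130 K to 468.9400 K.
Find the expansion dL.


dT = 175.3270 K
dL = 1.710000e-05 * 89.9870 * 175.3270 = 0.269789 m
L_final = 90.256789 m

dL = 0.269789 m


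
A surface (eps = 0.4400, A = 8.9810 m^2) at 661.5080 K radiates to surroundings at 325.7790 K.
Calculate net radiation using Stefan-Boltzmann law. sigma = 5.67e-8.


T^4 = 1.9149e+11
Tsurr^4 = 1.1264e+10
Q = 0.4400 * 5.67e-8 * 8.9810 * 1.8022e+11 = 40380.5139 W

40380.5139 W


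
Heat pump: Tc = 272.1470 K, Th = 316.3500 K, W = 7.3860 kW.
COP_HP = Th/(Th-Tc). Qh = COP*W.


COP = 316.3500 / 44.2030 = 7.1568
Qh = 7.1568 * 7.3860 = 52.8598 kW

COP = 7.1568, Qh = 52.8598 kW


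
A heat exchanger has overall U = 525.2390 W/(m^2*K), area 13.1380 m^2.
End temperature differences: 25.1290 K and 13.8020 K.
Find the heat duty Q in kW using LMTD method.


LMTD = 18.9033 K
Q = 525.2390 * 13.1380 * 18.9033 = 130443.5955 W = 130.4436 kW

130.4436 kW


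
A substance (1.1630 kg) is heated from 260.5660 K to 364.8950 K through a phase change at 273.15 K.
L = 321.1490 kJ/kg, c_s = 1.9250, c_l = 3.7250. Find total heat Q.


Q1 (sensible, solid) = 1.1630 * 1.9250 * 12.5840 = 28.1727 kJ
Q2 (latent) = 1.1630 * 321.1490 = 373.4963 kJ
Q3 (sensible, liquid) = 1.1630 * 3.7250 * 91.7450 = 397.4554 kJ
Q_total = 799.1244 kJ

799.1244 kJ


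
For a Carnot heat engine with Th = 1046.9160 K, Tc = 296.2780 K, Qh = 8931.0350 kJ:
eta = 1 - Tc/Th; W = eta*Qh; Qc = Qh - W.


eta = 1 - 296.2780/1046.9160 = 0.7170
W = 0.7170 * 8931.0350 = 6403.5455 kJ
Qc = 8931.0350 - 6403.5455 = 2527.4895 kJ

eta = 71.6999%, W = 6403.5455 kJ, Qc = 2527.4895 kJ


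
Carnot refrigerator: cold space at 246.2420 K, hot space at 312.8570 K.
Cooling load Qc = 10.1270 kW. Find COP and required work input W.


COP = 246.2420 / 66.6150 = 3.6965
W = 10.1270 / 3.6965 = 2.7396 kW

COP = 3.6965, W = 2.7396 kW


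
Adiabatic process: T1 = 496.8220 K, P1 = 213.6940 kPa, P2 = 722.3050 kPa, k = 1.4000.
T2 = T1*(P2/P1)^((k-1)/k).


(k-1)/k = 0.2857
(P2/P1)^exp = 1.4162
T2 = 496.8220 * 1.4162 = 703.5957 K

703.5957 K


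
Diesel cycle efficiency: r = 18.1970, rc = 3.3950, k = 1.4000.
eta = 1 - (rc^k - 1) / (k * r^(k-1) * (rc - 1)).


r^(k-1) = 3.1915
rc^k = 5.5357
eta = 0.5761 = 57.6148%

57.6148%


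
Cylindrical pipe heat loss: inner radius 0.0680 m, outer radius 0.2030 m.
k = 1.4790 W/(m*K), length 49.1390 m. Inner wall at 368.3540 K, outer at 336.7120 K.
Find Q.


dT = 31.6420 K
ln(ro/ri) = 1.0937
Q = 2*pi*1.4790*49.1390*31.6420 / 1.0937 = 13211.1540 W

13211.1540 W


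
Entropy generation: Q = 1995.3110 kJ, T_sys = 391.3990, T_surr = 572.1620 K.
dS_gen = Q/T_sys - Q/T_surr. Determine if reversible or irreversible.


dS_sys = 1995.3110/391.3990 = 5.0979 kJ/K
dS_surr = -1995.3110/572.1620 = -3.4873 kJ/K
dS_gen = 5.0979 - 3.4873 = 1.6106 kJ/K (irreversible)

dS_gen = 1.6106 kJ/K, irreversible


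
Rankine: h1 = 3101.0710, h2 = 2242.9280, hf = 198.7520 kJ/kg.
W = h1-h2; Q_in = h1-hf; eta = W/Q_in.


W = 858.1430 kJ/kg
Q_in = 2902.3190 kJ/kg
eta = 0.2957 = 29.5675%

eta = 29.5675%


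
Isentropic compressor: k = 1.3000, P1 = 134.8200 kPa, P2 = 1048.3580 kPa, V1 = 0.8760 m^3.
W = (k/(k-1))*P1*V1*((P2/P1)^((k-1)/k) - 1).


(k-1)/k = 0.2308
(P2/P1)^exp = 1.6053
W = 4.3333 * 134.8200 * 0.8760 * (1.6053 - 1) = 309.7836 kJ

309.7836 kJ


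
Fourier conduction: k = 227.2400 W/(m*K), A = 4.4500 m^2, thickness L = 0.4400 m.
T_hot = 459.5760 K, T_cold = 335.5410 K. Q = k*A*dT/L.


dT = 124.0350 K
Q = 227.2400 * 4.4500 * 124.0350 / 0.4400 = 285060.0560 W

285060.0560 W


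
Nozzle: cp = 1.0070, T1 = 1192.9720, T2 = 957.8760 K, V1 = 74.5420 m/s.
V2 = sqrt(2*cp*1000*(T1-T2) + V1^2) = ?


dT = 235.0960 K
2*cp*1000*dT = 473483.3440
V1^2 = 5556.5098
V2 = sqrt(479039.8538) = 692.1271 m/s

692.1271 m/s


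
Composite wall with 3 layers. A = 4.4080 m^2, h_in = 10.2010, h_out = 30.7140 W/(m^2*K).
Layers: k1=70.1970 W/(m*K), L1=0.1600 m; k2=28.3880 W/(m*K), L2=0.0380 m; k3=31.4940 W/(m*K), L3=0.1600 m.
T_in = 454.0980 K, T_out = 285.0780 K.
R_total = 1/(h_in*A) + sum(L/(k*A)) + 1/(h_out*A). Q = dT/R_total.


R_conv_in = 1/(10.2010*4.4080) = 0.0222
R_1 = 0.1600/(70.1970*4.4080) = 0.0005
R_2 = 0.0380/(28.3880*4.4080) = 0.0003
R_3 = 0.1600/(31.4940*4.4080) = 0.0012
R_conv_out = 1/(30.7140*4.4080) = 0.0074
R_total = 0.0316 K/W
Q = 169.0200 / 0.0316 = 5348.9848 W

R_total = 0.0316 K/W, Q = 5348.9848 W


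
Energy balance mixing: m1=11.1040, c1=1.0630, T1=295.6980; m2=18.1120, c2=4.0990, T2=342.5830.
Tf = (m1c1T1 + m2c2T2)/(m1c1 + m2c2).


num = 28924.0214
den = 86.0446
Tf = 336.1513 K

336.1513 K


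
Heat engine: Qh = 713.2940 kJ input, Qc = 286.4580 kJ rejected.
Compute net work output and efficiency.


W = 713.2940 - 286.4580 = 426.8360 kJ
eta = 426.8360 / 713.2940 = 0.5984 = 59.8401%

W = 426.8360 kJ, eta = 59.8401%


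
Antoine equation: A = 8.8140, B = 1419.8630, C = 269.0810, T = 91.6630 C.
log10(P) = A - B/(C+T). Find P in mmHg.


C+T = 360.7440
B/(C+T) = 3.9359
log10(P) = 8.8140 - 3.9359 = 4.8781
P = 10^4.8781 = 75521.4580 mmHg

75521.4580 mmHg


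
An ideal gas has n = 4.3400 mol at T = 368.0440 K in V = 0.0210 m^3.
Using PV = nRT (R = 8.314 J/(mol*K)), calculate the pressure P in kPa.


P = nRT/V = 4.3400 * 8.314 * 368.0440 / 0.0210
= 13280.0433 / 0.0210 = 632383.0153 Pa = 632.3830 kPa

632.3830 kPa


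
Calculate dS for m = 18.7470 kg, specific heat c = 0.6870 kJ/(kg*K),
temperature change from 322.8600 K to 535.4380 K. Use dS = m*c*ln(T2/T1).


T2/T1 = 1.6584
ln(T2/T1) = 0.5059
dS = 18.7470 * 0.6870 * 0.5059 = 6.5151 kJ/K

6.5151 kJ/K


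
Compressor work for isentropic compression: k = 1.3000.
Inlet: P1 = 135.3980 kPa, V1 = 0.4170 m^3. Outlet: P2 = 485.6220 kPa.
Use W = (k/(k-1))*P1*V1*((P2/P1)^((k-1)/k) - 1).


(k-1)/k = 0.2308
(P2/P1)^exp = 1.3428
W = 4.3333 * 135.3980 * 0.4170 * (1.3428 - 1) = 83.8657 kJ

83.8657 kJ


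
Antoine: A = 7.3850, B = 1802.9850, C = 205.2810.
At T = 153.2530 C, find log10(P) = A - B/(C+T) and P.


C+T = 358.5340
B/(C+T) = 5.0288
log10(P) = 7.3850 - 5.0288 = 2.3562
P = 10^2.3562 = 227.1068 mmHg

227.1068 mmHg
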